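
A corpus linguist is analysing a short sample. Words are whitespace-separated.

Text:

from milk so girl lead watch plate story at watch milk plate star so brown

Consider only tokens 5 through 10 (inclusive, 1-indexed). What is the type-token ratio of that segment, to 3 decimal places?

Segment tokens 5–10: lead, watch, plate, story, at, watch
Segment N = 6, segment V = 5.
TTR = 5 / 6 = 0.833

0.833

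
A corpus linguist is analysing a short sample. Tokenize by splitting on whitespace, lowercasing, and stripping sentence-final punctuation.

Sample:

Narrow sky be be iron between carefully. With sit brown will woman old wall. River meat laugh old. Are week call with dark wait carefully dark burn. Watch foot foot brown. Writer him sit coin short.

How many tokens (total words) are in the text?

Tokens: narrow, sky, be, be, iron, between, carefully, with, sit, brown, will, woman, old, wall, river, meat, laugh, old, are, week, call, with, dark, wait, carefully, dark, burn, watch, foot, foot, brown, writer, him, sit, coin, short
N = 36

36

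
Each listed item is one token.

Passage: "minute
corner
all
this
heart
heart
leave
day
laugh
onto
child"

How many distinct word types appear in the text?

Distinct types: {all, child, corner, day, heart, laugh, leave, minute, onto, this}
V = 10

10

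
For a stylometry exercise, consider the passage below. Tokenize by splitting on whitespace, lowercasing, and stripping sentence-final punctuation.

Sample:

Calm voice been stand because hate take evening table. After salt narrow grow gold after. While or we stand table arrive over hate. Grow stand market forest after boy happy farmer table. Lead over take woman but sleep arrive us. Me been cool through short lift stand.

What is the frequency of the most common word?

4

Frequencies: stand:4, table:3, after:3, been:2, hate:2, take:2, grow:2, arrive:2, over:2, calm:1, voice:1, because:1, evening:1, salt:1, narrow:1, gold:1, while:1, or:1, we:1, market:1, … (14 more, each freq 1)
Most common: 'stand' with frequency 4.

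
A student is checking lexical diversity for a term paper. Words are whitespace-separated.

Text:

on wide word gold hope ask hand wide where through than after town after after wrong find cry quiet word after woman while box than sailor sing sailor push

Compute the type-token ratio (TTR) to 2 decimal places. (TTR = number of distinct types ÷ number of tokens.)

N = 29 tokens, V = 22 types.
TTR = V / N = 22 / 29 = 0.76

0.76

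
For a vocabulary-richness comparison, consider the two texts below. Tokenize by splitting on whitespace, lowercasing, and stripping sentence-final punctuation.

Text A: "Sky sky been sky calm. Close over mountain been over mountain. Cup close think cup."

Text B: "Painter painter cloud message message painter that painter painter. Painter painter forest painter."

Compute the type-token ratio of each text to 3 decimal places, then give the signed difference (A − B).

0.148

TTR(A) = 8/15 = 0.533
TTR(B) = 5/13 = 0.385
Difference = 0.533 − 0.385 = 0.148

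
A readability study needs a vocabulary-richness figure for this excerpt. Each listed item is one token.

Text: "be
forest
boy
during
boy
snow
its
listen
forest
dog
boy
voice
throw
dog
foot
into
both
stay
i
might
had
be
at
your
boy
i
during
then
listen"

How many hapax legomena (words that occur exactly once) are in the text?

Frequencies: boy:4, be:2, forest:2, during:2, listen:2, dog:2, i:2, snow:1, its:1, voice:1, throw:1, foot:1, into:1, both:1, stay:1, might:1, had:1, at:1, your:1, then:1
Hapax (freq=1): at, both, foot, had, into, its, might, snow, stay, then, throw, voice, your

13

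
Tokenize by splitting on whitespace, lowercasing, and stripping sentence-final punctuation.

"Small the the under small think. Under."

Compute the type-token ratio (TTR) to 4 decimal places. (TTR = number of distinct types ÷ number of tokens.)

0.5714

N = 7 tokens, V = 4 types.
TTR = V / N = 4 / 7 = 0.5714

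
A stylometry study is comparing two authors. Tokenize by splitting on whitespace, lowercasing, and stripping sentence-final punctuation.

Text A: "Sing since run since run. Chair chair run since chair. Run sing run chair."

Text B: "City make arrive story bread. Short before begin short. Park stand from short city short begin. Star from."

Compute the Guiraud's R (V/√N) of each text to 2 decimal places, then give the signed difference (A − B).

-1.76

A: V=4, N=14, R=1.07
B: V=12, N=18, R=2.83
Difference = 1.07 − 2.83 = -1.76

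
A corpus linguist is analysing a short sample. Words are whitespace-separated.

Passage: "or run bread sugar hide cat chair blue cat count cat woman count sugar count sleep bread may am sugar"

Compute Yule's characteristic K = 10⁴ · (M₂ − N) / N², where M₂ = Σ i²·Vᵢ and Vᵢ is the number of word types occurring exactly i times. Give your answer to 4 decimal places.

Frequencies: sugar:3, cat:3, count:3, bread:2, or:1, run:1, hide:1, chair:1, blue:1, woman:1, sleep:1, may:1, am:1
N = 20. Frequency spectrum: V_1=9, V_2=1, V_3=3
M₂ = 1²·9 + 2²·1 + 3²·3 = 40
K = 10000 × (40 − 20) / 20² = 500.0000

500.0000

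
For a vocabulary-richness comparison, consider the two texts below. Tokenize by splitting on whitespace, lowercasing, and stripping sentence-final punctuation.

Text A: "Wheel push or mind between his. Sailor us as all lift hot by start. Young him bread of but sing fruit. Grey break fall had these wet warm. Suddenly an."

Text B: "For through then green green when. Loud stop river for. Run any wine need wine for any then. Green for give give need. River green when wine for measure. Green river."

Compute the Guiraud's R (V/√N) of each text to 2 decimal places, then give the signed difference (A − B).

A: V=30, N=30, R=5.48
B: V=14, N=31, R=2.51
Difference = 5.48 − 2.51 = 2.97

2.97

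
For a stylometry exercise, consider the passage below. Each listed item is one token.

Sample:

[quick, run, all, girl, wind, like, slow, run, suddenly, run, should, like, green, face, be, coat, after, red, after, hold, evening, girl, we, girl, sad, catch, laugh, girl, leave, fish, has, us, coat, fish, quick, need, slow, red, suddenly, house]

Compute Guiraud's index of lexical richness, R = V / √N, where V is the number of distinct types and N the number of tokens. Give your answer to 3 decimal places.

N = 40, V = 27.
√N = 6.324555
R = 27 / 6.324555 = 4.269

4.269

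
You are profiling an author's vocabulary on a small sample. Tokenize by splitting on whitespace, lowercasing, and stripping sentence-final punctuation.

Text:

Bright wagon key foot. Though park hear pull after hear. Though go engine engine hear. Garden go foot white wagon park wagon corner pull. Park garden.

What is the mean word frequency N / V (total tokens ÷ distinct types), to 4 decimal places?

N = 26 tokens, V = 14 types.
Mean frequency = N / V = 26 / 14 = 1.8571

1.8571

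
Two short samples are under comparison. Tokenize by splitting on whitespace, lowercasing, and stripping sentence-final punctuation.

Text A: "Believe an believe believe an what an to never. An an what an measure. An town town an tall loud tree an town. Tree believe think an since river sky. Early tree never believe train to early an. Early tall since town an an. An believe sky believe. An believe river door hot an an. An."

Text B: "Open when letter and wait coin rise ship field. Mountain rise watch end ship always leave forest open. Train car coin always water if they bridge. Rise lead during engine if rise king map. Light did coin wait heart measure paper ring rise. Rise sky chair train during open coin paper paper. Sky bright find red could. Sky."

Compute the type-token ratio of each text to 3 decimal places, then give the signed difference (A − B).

-0.334

TTR(A) = 18/56 = 0.321
TTR(B) = 38/58 = 0.655
Difference = 0.321 − 0.655 = -0.334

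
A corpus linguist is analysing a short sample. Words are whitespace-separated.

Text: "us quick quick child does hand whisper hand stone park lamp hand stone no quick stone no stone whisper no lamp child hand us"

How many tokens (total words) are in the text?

24

Tokens: us, quick, quick, child, does, hand, whisper, hand, stone, park, lamp, hand, stone, no, quick, stone, no, stone, whisper, no, lamp, child, hand, us
N = 24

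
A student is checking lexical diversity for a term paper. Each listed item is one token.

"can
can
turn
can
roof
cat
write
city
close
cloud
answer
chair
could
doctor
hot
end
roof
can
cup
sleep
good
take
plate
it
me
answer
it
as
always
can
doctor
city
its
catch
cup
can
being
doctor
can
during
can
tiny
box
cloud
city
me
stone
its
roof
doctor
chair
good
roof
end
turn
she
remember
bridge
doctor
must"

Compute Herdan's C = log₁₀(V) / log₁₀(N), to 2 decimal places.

0.86

N = 60, V = 34.
log₁₀(V) = 1.531479, log₁₀(N) = 1.778151
C = 1.531479 / 1.778151 = 0.86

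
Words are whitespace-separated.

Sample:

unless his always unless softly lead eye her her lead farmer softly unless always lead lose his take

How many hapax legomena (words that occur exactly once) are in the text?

Frequencies: unless:3, lead:3, his:2, always:2, softly:2, her:2, eye:1, farmer:1, lose:1, take:1
Hapax (freq=1): eye, farmer, lose, take

4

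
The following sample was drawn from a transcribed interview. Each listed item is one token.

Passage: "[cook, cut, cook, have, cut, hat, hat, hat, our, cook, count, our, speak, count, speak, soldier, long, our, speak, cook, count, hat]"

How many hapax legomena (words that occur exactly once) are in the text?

Frequencies: cook:4, hat:4, our:3, count:3, speak:3, cut:2, have:1, soldier:1, long:1
Hapax (freq=1): have, long, soldier

3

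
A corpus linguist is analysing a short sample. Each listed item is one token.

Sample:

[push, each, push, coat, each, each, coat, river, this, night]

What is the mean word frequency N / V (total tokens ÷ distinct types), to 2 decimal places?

1.67

N = 10 tokens, V = 6 types.
Mean frequency = N / V = 10 / 6 = 1.67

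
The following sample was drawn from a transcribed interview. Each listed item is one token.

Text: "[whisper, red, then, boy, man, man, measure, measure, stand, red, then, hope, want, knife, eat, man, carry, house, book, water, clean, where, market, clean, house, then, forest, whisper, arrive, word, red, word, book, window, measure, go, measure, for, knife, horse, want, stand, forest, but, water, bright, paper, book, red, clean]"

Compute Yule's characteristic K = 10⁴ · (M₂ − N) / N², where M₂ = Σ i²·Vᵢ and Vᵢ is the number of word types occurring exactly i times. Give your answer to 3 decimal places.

Frequencies: red:4, measure:4, then:3, man:3, book:3, clean:3, whisper:2, stand:2, want:2, knife:2, house:2, water:2, forest:2, word:2, boy:1, hope:1, eat:1, carry:1, where:1, market:1, … (8 more, each freq 1)
N = 50. Frequency spectrum: V_1=14, V_2=8, V_3=4, V_4=2
M₂ = 1²·14 + 2²·8 + 3²·4 + 4²·2 = 114
K = 10000 × (114 − 50) / 50² = 256.000

256.000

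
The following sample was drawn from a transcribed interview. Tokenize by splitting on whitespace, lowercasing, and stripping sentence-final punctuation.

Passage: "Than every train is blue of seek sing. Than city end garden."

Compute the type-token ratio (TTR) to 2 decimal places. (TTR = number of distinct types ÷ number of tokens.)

N = 12 tokens, V = 11 types.
TTR = V / N = 11 / 12 = 0.92

0.92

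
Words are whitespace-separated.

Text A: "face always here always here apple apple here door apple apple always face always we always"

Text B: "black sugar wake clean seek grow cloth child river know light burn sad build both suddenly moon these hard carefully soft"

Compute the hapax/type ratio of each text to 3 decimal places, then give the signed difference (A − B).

A: hapax=2, V=6, ratio=0.333
B: hapax=21, V=21, ratio=1.000
Difference = 0.333 − 1.000 = -0.667

-0.667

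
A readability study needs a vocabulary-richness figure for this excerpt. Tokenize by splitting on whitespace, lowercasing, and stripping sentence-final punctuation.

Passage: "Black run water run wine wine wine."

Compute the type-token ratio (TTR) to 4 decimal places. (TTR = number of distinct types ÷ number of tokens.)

N = 7 tokens, V = 4 types.
TTR = V / N = 4 / 7 = 0.5714

0.5714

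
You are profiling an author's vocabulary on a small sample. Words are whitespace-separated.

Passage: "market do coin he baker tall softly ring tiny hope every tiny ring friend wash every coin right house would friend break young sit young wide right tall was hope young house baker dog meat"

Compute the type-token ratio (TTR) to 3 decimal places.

N = 35 tokens, V = 23 types.
TTR = V / N = 23 / 35 = 0.657

0.657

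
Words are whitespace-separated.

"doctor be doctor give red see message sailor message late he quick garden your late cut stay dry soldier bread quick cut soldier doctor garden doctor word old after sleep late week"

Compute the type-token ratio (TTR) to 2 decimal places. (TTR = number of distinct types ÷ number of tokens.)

N = 32 tokens, V = 22 types.
TTR = V / N = 22 / 32 = 0.69

0.69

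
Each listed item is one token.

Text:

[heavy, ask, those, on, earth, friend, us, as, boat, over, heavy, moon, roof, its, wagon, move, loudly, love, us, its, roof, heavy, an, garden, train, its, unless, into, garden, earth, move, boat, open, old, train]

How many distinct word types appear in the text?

24

Distinct types: {an, as, ask, boat, earth, friend, garden, heavy, into, its, loudly, love, moon, move, old, on, open, over, roof, those, train, unless, us, wagon}
V = 24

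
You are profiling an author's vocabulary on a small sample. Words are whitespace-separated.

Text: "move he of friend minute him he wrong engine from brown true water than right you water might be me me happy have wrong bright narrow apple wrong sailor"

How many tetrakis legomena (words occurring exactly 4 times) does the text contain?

Frequencies: wrong:3, he:2, water:2, me:2, move:1, of:1, friend:1, minute:1, him:1, engine:1, from:1, brown:1, true:1, than:1, right:1, you:1, might:1, be:1, happy:1, have:1, … (4 more, each freq 1)
Words with frequency 4: (none)

0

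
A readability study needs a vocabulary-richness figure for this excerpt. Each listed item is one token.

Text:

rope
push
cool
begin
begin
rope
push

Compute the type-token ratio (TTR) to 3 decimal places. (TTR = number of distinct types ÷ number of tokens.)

N = 7 tokens, V = 4 types.
TTR = V / N = 4 / 7 = 0.571

0.571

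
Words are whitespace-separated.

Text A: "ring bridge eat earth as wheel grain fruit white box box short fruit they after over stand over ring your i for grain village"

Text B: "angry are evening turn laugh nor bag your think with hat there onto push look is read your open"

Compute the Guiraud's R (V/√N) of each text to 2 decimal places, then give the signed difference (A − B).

-0.25

A: V=19, N=24, R=3.88
B: V=18, N=19, R=4.13
Difference = 3.88 − 4.13 = -0.25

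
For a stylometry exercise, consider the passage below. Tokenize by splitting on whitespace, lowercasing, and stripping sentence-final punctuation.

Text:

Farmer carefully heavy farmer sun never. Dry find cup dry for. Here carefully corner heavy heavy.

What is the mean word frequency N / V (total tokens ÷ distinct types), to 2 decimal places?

N = 16 tokens, V = 11 types.
Mean frequency = N / V = 16 / 11 = 1.45

1.45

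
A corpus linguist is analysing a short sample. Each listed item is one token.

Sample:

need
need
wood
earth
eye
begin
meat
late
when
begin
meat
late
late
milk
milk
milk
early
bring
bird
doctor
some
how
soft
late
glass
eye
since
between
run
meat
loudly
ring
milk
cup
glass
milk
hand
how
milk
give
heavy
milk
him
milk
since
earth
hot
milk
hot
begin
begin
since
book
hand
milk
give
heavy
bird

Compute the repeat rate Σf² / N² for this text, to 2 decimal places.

Frequencies: milk:10, begin:4, late:4, meat:3, since:3, need:2, earth:2, eye:2, bird:2, how:2, glass:2, hand:2, give:2, heavy:2, hot:2, wood:1, when:1, early:1, bring:1, doctor:1, … (9 more, each freq 1)
Σf² = 204; N² = 3364
Repeat rate = 204 / 3364 = 0.06

0.06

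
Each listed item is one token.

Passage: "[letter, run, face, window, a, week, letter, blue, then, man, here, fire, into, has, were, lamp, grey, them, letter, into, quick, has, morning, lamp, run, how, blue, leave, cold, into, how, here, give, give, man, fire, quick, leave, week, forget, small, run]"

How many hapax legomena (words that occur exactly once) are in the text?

11

Frequencies: letter:3, run:3, into:3, week:2, blue:2, man:2, here:2, fire:2, has:2, lamp:2, quick:2, how:2, leave:2, give:2, face:1, window:1, a:1, then:1, were:1, grey:1, … (5 more, each freq 1)
Hapax (freq=1): a, cold, face, forget, grey, morning, small, them, then, were, window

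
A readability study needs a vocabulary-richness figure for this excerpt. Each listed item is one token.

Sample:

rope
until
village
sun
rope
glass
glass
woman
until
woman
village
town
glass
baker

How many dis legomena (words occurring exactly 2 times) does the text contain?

4

Frequencies: glass:3, rope:2, until:2, village:2, woman:2, sun:1, town:1, baker:1
Words with frequency 2: rope, until, village, woman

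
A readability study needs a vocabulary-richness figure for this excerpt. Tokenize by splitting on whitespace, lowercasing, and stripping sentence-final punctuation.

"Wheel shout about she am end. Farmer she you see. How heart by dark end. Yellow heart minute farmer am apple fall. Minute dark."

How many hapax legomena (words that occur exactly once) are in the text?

Frequencies: she:2, am:2, end:2, farmer:2, heart:2, dark:2, minute:2, wheel:1, shout:1, about:1, you:1, see:1, how:1, by:1, yellow:1, apple:1, fall:1
Hapax (freq=1): about, apple, by, fall, how, see, shout, wheel, yellow, you

10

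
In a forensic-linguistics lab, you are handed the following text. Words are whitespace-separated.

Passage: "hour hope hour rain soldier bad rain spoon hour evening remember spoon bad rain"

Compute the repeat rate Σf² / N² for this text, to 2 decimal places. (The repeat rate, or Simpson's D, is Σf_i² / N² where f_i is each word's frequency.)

0.15

Frequencies: hour:3, rain:3, bad:2, spoon:2, hope:1, soldier:1, evening:1, remember:1
Σf² = 30; N² = 196
Repeat rate = 30 / 196 = 0.15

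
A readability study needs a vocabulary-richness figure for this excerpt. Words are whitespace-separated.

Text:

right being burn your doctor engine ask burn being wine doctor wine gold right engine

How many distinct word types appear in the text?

Distinct types: {ask, being, burn, doctor, engine, gold, right, wine, your}
V = 9

9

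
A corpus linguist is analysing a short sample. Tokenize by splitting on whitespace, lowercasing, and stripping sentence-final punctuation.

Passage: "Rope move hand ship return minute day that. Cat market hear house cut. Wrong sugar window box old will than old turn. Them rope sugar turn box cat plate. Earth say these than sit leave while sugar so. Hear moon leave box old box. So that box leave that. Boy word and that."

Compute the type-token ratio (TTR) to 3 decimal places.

0.642

N = 53 tokens, V = 34 types.
TTR = V / N = 34 / 53 = 0.642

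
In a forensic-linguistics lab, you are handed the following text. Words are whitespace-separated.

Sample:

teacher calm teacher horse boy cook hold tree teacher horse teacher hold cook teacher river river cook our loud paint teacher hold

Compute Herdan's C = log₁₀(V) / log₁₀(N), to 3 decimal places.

N = 22, V = 11.
log₁₀(V) = 1.041393, log₁₀(N) = 1.342423
C = 1.041393 / 1.342423 = 0.776

0.776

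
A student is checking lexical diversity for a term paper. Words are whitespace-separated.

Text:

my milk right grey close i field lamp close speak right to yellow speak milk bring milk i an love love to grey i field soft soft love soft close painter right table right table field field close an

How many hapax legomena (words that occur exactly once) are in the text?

5

Frequencies: right:4, close:4, field:4, milk:3, i:3, love:3, soft:3, grey:2, speak:2, to:2, an:2, table:2, my:1, lamp:1, yellow:1, bring:1, painter:1
Hapax (freq=1): bring, lamp, my, painter, yellow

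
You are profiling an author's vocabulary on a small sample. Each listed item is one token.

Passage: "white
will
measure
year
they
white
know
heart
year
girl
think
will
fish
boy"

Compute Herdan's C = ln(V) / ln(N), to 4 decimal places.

N = 14, V = 11.
ln(V) = 2.397895, ln(N) = 2.639057
C = 2.397895 / 2.639057 = 0.9086

0.9086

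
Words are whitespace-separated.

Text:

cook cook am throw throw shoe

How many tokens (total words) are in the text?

6

Tokens: cook, cook, am, throw, throw, shoe
N = 6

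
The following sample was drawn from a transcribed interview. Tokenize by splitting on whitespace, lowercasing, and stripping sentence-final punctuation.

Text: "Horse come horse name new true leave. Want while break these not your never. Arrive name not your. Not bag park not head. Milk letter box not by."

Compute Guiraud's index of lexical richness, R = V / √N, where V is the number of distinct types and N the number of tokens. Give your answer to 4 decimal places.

3.9686

N = 28, V = 21.
√N = 5.291503
R = 21 / 5.291503 = 3.9686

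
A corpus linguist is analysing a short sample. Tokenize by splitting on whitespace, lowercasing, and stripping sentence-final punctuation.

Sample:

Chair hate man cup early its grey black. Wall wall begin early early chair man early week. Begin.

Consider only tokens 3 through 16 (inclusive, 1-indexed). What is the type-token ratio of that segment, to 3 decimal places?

0.643

Segment tokens 3–16: man, cup, early, its, grey, black, wall, wall, begin, early, early, chair, man, early
Segment N = 14, segment V = 9.
TTR = 9 / 14 = 0.643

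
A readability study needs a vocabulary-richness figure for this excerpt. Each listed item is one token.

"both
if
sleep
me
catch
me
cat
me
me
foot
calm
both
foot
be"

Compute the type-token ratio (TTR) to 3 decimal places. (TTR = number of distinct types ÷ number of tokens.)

0.643

N = 14 tokens, V = 9 types.
TTR = V / N = 9 / 14 = 0.643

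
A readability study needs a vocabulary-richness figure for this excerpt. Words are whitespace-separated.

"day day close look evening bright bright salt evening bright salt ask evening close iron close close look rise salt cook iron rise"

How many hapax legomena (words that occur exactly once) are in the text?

Frequencies: close:4, evening:3, bright:3, salt:3, day:2, look:2, iron:2, rise:2, ask:1, cook:1
Hapax (freq=1): ask, cook

2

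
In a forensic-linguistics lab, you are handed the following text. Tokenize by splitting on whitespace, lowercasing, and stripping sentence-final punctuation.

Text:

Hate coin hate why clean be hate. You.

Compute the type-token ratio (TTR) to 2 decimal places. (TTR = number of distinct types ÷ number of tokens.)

N = 8 tokens, V = 6 types.
TTR = V / N = 6 / 8 = 0.75

0.75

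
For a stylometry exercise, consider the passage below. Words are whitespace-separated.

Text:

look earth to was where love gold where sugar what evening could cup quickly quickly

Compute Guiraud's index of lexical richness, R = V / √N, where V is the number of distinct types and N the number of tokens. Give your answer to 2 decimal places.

3.36

N = 15, V = 13.
√N = 3.872983
R = 13 / 3.872983 = 3.36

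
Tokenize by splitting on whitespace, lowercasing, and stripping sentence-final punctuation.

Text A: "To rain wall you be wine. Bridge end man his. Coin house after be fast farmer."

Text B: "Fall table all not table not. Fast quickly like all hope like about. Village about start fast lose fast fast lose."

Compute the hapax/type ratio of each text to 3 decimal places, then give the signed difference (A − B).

0.516

A: hapax=14, V=15, ratio=0.933
B: hapax=5, V=12, ratio=0.417
Difference = 0.933 − 0.417 = 0.516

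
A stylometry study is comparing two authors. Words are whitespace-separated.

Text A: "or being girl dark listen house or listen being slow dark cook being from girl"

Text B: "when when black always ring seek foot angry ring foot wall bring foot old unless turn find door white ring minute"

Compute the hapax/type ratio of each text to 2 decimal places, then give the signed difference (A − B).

A: hapax=4, V=9, ratio=0.44
B: hapax=13, V=16, ratio=0.81
Difference = 0.44 − 0.81 = -0.37

-0.37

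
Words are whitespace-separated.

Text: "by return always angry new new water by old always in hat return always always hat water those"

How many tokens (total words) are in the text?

18

Tokens: by, return, always, angry, new, new, water, by, old, always, in, hat, return, always, always, hat, water, those
N = 18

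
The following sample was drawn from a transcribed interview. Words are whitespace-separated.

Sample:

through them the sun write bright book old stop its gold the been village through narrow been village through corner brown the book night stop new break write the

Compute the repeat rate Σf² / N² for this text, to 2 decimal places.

0.07

Frequencies: the:4, through:3, write:2, book:2, stop:2, been:2, village:2, them:1, sun:1, bright:1, old:1, its:1, gold:1, narrow:1, corner:1, brown:1, night:1, new:1, break:1
Σf² = 57; N² = 841
Repeat rate = 57 / 841 = 0.07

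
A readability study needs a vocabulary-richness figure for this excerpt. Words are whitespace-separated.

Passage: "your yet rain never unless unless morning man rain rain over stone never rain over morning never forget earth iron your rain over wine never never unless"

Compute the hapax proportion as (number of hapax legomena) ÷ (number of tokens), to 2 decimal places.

Frequencies: rain:5, never:5, unless:3, over:3, your:2, morning:2, yet:1, man:1, stone:1, forget:1, earth:1, iron:1, wine:1
Hapax count = 7; token count = 27.
Ratio = 7 / 27 = 0.26

0.26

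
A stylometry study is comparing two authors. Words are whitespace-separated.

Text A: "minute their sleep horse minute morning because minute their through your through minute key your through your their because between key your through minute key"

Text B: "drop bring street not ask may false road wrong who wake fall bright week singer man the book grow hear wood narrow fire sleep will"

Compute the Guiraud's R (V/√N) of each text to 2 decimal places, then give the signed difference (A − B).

A: V=10, N=25, R=2.00
B: V=25, N=25, R=5.00
Difference = 2.00 − 5.00 = -3.00

-3.00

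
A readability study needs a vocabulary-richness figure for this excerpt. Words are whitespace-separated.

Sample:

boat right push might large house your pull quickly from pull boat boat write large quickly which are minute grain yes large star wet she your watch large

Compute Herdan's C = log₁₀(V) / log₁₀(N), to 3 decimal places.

0.899

N = 28, V = 20.
log₁₀(V) = 1.301030, log₁₀(N) = 1.447158
C = 1.301030 / 1.447158 = 0.899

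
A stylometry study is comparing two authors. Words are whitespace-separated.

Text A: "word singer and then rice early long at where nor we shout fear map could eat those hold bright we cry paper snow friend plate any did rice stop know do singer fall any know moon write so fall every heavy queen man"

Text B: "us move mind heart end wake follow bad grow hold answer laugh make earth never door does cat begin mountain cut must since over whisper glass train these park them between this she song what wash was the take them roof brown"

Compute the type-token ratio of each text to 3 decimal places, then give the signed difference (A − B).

TTR(A) = 37/43 = 0.860
TTR(B) = 41/42 = 0.976
Difference = 0.860 − 0.976 = -0.116

-0.116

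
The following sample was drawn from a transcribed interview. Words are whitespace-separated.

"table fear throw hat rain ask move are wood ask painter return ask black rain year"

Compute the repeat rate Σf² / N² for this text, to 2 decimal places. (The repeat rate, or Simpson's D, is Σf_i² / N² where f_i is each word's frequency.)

Frequencies: ask:3, rain:2, table:1, fear:1, throw:1, hat:1, move:1, are:1, wood:1, painter:1, return:1, black:1, year:1
Σf² = 24; N² = 256
Repeat rate = 24 / 256 = 0.09

0.09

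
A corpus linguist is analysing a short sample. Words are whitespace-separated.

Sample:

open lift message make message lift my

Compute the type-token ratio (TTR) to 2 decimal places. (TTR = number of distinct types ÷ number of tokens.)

0.71

N = 7 tokens, V = 5 types.
TTR = V / N = 5 / 7 = 0.71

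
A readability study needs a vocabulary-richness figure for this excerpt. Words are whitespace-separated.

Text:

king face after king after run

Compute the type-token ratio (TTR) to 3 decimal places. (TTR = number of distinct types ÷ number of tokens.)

N = 6 tokens, V = 4 types.
TTR = V / N = 4 / 6 = 0.667

0.667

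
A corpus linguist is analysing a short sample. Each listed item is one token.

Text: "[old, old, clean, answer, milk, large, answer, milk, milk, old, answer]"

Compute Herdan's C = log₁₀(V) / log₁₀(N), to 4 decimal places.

0.6712

N = 11, V = 5.
log₁₀(V) = 0.698970, log₁₀(N) = 1.041393
C = 0.698970 / 1.041393 = 0.6712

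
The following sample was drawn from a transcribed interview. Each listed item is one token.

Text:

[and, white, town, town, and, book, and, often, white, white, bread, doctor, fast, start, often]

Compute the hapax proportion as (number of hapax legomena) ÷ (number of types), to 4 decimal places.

0.5556

Frequencies: and:3, white:3, town:2, often:2, book:1, bread:1, doctor:1, fast:1, start:1
Hapax count = 5; type count = 9.
Ratio = 5 / 9 = 0.5556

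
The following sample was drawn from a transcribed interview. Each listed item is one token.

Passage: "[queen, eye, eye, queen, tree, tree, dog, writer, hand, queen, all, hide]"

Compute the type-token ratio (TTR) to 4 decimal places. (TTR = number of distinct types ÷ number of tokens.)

N = 12 tokens, V = 8 types.
TTR = V / N = 8 / 12 = 0.6667

0.6667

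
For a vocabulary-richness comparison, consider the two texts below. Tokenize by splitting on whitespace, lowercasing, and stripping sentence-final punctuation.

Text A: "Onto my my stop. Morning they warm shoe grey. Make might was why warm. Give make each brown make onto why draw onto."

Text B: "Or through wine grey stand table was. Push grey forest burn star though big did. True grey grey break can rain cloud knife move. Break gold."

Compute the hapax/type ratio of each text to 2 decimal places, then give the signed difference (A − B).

A: hapax=11, V=16, ratio=0.69
B: hapax=20, V=22, ratio=0.91
Difference = 0.69 − 0.91 = -0.22

-0.22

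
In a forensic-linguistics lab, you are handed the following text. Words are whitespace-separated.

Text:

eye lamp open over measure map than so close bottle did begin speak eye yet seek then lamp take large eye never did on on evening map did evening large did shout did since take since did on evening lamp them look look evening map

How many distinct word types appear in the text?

Distinct types: {begin, bottle, close, did, evening, eye, lamp, large, look, map, measure, never, on, open, over, seek, shout, since, so, speak, take, than, them, then, yet}
V = 25

25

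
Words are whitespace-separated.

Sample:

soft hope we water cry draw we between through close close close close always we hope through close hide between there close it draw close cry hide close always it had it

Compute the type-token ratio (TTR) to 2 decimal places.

0.44

N = 32 tokens, V = 14 types.
TTR = V / N = 14 / 32 = 0.44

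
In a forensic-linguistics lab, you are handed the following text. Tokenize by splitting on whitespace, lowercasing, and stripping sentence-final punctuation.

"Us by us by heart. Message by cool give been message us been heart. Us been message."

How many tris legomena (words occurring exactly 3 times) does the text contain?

3

Frequencies: us:4, by:3, message:3, been:3, heart:2, cool:1, give:1
Words with frequency 3: been, by, message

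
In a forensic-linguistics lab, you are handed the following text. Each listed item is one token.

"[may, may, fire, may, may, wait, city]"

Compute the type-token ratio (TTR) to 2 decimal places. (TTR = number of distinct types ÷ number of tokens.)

0.57

N = 7 tokens, V = 4 types.
TTR = V / N = 4 / 7 = 0.57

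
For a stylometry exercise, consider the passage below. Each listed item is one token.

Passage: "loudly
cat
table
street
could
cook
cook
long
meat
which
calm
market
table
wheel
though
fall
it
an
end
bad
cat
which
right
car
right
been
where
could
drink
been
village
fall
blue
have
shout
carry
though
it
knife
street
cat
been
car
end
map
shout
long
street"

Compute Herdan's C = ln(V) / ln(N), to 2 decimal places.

N = 48, V = 30.
ln(V) = 3.401197, ln(N) = 3.871201
C = 3.401197 / 3.871201 = 0.88

0.88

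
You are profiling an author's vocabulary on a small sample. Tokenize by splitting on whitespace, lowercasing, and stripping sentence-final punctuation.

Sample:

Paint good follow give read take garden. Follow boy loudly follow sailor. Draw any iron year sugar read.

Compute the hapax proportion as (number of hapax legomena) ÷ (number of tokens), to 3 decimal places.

Frequencies: follow:3, read:2, paint:1, good:1, give:1, take:1, garden:1, boy:1, loudly:1, sailor:1, draw:1, any:1, iron:1, year:1, sugar:1
Hapax count = 13; token count = 18.
Ratio = 13 / 18 = 0.722

0.722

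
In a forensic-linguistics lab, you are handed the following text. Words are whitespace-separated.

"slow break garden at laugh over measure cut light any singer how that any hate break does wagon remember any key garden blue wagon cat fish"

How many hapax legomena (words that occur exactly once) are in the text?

Frequencies: any:3, break:2, garden:2, wagon:2, slow:1, at:1, laugh:1, over:1, measure:1, cut:1, light:1, singer:1, how:1, that:1, hate:1, does:1, remember:1, key:1, blue:1, cat:1, … (1 more, each freq 1)
Hapax (freq=1): at, blue, cat, cut, does, fish, hate, how, key, laugh, light, measure, over, remember, singer, slow, that

17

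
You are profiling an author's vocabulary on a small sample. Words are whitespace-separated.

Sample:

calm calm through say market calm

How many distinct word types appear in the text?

Distinct types: {calm, market, say, through}
V = 4

4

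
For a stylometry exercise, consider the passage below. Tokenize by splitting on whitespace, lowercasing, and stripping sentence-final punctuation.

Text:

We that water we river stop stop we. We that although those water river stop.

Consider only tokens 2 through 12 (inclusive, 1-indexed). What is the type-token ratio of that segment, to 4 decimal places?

0.6364

Segment tokens 2–12: that, water, we, river, stop, stop, we, we, that, although, those
Segment N = 11, segment V = 7.
TTR = 7 / 11 = 0.6364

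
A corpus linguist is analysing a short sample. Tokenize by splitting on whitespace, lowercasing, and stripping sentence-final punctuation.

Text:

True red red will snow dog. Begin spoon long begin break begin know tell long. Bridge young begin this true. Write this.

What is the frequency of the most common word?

4

Frequencies: begin:4, true:2, red:2, long:2, this:2, will:1, snow:1, dog:1, spoon:1, break:1, know:1, tell:1, bridge:1, young:1, write:1
Most common: 'begin' with frequency 4.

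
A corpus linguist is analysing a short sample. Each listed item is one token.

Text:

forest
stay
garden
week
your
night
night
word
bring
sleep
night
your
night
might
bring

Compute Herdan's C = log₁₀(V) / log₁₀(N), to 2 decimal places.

N = 15, V = 10.
log₁₀(V) = 1.000000, log₁₀(N) = 1.176091
C = 1.000000 / 1.176091 = 0.85

0.85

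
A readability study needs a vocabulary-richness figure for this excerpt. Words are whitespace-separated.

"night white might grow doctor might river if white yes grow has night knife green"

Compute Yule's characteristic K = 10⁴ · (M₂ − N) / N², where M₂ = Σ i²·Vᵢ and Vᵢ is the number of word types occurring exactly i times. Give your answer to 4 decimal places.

355.5556

Frequencies: night:2, white:2, might:2, grow:2, doctor:1, river:1, if:1, yes:1, has:1, knife:1, green:1
N = 15. Frequency spectrum: V_1=7, V_2=4
M₂ = 1²·7 + 2²·4 = 23
K = 10000 × (23 − 15) / 15² = 355.5556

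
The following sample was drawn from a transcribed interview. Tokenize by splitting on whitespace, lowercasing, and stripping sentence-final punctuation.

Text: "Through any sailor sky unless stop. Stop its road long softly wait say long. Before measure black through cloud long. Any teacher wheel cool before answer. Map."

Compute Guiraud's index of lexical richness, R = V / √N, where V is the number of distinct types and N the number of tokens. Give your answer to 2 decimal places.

4.04

N = 27, V = 21.
√N = 5.196152
R = 21 / 5.196152 = 4.04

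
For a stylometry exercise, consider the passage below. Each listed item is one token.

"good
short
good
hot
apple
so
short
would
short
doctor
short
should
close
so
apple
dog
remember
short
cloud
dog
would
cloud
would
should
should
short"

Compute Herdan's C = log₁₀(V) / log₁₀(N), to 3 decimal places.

N = 26, V = 12.
log₁₀(V) = 1.079181, log₁₀(N) = 1.414973
C = 1.079181 / 1.414973 = 0.763

0.763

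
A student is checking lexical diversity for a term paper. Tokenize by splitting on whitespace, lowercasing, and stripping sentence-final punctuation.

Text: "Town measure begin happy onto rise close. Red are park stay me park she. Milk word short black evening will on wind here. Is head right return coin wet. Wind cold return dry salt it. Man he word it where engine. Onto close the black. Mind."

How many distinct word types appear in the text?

Distinct types: {are, begin, black, close, coin, cold, dry, engine, evening, happy, he, head, here, is, it, man, me, measure, milk, mind, on, onto, park, red, return, right, rise, salt, she, short, stay, the, town, wet, where, will, wind, word}
V = 38

38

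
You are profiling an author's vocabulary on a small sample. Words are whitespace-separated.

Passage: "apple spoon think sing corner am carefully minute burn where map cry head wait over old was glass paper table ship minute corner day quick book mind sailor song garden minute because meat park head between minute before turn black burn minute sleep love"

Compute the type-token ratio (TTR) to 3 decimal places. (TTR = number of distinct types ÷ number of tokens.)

N = 44 tokens, V = 37 types.
TTR = V / N = 37 / 44 = 0.841

0.841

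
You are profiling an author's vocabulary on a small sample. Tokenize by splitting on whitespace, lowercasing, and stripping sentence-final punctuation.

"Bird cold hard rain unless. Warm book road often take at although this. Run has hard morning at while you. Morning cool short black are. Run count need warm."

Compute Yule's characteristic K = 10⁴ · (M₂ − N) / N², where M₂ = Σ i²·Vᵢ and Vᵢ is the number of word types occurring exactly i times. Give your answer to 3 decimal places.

118.906

Frequencies: hard:2, warm:2, at:2, run:2, morning:2, bird:1, cold:1, rain:1, unless:1, book:1, road:1, often:1, take:1, although:1, this:1, has:1, while:1, you:1, cool:1, short:1, … (4 more, each freq 1)
N = 29. Frequency spectrum: V_1=19, V_2=5
M₂ = 1²·19 + 2²·5 = 39
K = 10000 × (39 − 29) / 29² = 118.906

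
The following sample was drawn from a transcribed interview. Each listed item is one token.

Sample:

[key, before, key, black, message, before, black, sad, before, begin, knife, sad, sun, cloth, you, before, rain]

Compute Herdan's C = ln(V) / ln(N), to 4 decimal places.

0.8464

N = 17, V = 11.
ln(V) = 2.397895, ln(N) = 2.833213
C = 2.397895 / 2.833213 = 0.8464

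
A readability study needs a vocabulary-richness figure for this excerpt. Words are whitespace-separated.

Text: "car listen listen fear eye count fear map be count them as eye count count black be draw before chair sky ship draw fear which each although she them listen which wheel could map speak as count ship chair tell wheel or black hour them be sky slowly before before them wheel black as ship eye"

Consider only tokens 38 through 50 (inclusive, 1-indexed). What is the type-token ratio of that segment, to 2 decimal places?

0.92

Segment tokens 38–50: ship, chair, tell, wheel, or, black, hour, them, be, sky, slowly, before, before
Segment N = 13, segment V = 12.
TTR = 12 / 13 = 0.92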